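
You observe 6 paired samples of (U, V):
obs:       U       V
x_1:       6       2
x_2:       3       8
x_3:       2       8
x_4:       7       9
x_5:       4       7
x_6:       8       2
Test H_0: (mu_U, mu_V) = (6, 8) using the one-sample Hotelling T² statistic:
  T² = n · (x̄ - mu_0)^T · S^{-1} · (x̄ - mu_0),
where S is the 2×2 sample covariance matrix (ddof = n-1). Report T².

Step 1 — sample mean vector:
  mean(U) = (6 + 3 + 2 + 7 + 4 + 8) / 6 = 30/6 = 5
  mean(V) = (2 + 8 + 8 + 9 + 7 + 2) / 6 = 36/6 = 6
  x̄ = (5, 6),  deviation x̄ - mu_0 = (5, 6) - (6, 8) = (-1, -2).

Step 2 — sample covariance matrix, S[i,j] = (1/(n-1)) · Σ_k (x_{k,i} - mean_i) · (x_{k,j} - mean_j), divisor n-1 = 5:
  S[U,U] = ((1)·(1) + (-2)·(-2) + (-3)·(-3) + (2)·(2) + (-1)·(-1) + (3)·(3)) / 5 = 28/5 = 5.6
  S[U,V] = ((1)·(-4) + (-2)·(2) + (-3)·(2) + (2)·(3) + (-1)·(1) + (3)·(-4)) / 5 = -21/5 = -4.2
  S[V,V] = ((-4)·(-4) + (2)·(2) + (2)·(2) + (3)·(3) + (1)·(1) + (-4)·(-4)) / 5 = 50/5 = 10
  S = [[5.6, -4.2],
 [-4.2, 10]].

Step 3 — invert S. det(S) = 5.6·10 - (-4.2)² = 38.36.
  S^{-1} = (1/det) · [[d, -b], [-b, a]] = [[0.2607, 0.1095],
 [0.1095, 0.146]].

Step 4 — quadratic form (x̄ - mu_0)^T · S^{-1} · (x̄ - mu_0):
  S^{-1} · (x̄ - mu_0) = (-0.4797, -0.4015),
  (x̄ - mu_0)^T · [...] = (-1)·(-0.4797) + (-2)·(-0.4015) = 1.2826.

Step 5 — scale by n: T² = 6 · 1.2826 = 7.6955.

T² ≈ 7.6955


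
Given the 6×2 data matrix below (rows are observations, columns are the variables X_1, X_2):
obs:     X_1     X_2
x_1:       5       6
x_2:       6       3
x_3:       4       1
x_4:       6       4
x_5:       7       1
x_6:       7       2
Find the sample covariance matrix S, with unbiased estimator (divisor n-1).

Step 1 — column means:
  mean(X_1) = (5 + 6 + 4 + 6 + 7 + 7) / 6 = 35/6 = 5.8333
  mean(X_2) = (6 + 3 + 1 + 4 + 1 + 2) / 6 = 17/6 = 2.8333

Step 2 — sample covariance S[i,j] = (1/(n-1)) · Σ_k (x_{k,i} - mean_i) · (x_{k,j} - mean_j), with n-1 = 5.
  S[X_1,X_1] = ((-0.8333)·(-0.8333) + (0.1667)·(0.1667) + (-1.8333)·(-1.8333) + (0.1667)·(0.1667) + (1.1667)·(1.1667) + (1.1667)·(1.1667)) / 5 = 6.8333/5 = 1.3667
  S[X_1,X_2] = ((-0.8333)·(3.1667) + (0.1667)·(0.1667) + (-1.8333)·(-1.8333) + (0.1667)·(1.1667) + (1.1667)·(-1.8333) + (1.1667)·(-0.8333)) / 5 = -2.1667/5 = -0.4333
  S[X_2,X_2] = ((3.1667)·(3.1667) + (0.1667)·(0.1667) + (-1.8333)·(-1.8333) + (1.1667)·(1.1667) + (-1.8333)·(-1.8333) + (-0.8333)·(-0.8333)) / 5 = 18.8333/5 = 3.7667

S is symmetric (S[j,i] = S[i,j]). Assembling:

S = [[1.3667, -0.4333],
 [-0.4333, 3.7667]]


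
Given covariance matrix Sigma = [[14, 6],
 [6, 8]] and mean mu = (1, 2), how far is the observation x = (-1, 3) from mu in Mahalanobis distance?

Step 1 — centre the observation: (x - mu) = (-2, 1).

Step 2 — invert Sigma. det(Sigma) = 14·8 - (6)² = 76.
  Sigma^{-1} = (1/det) · [[d, -b], [-b, a]] = [[0.1053, -0.0789],
 [-0.0789, 0.1842]].

Step 3 — form the quadratic (x - mu)^T · Sigma^{-1} · (x - mu):
  Sigma^{-1} · (x - mu) = (-0.2895, 0.3421).
  (x - mu)^T · [Sigma^{-1} · (x - mu)] = (-2)·(-0.2895) + (1)·(0.3421) = 0.9211.

Step 4 — take square root: d = √(0.9211) ≈ 0.9597.

d(x, mu) = √(0.9211) ≈ 0.9597


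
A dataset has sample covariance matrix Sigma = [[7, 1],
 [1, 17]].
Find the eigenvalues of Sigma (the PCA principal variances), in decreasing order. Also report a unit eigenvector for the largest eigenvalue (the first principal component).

Step 1 — characteristic polynomial of 2×2 Sigma:
  det(Sigma - λI) = λ² - trace · λ + det = 0.
  trace = 7 + 17 = 24, det = 7·17 - (1)² = 118.
Step 2 — discriminant:
  Δ = trace² - 4·det = 576 - 472 = 104.
Step 3 — eigenvalues:
  λ = (trace ± √Δ)/2 = (24 ± 10.198)/2,
  λ_1 = 17.099,  λ_2 = 6.901.

Step 4 — unit eigenvector for λ_1: solve (Sigma - λ_1 I)v = 0. First row:
  (7 - 17.099)·v_x + (1)·v_y = 0, i.e. (-10.099)·v_x + (1)·v_y = 0,
  so v ∝ (b, λ_1 - a) = (1, 10.099) = u.
  ||u|| = √((1)² + (10.099)²) = √(102.9902) ≈ 10.1484,
  v_1 = u/||u|| ≈ (0.0985, 0.9951) (||v_1|| = 1).

λ_1 = 17.099,  λ_2 = 6.901;  v_1 ≈ (0.0985, 0.9951)


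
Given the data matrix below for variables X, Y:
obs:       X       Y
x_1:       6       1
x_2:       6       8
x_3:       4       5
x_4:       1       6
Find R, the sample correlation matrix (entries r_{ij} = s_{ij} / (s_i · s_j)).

Step 1 — column means:
  mean(X) = (6 + 6 + 4 + 1) / 4 = 17/4 = 4.25
  mean(Y) = (1 + 8 + 5 + 6) / 4 = 20/4 = 5

Step 2 — sample variances and covariances s[i,j] = (1/(n-1)) · Σ_k (x_{k,i} - mean_i) · (x_{k,j} - mean_j), with n-1 = 3:
  s[X,X] = ((1.75)·(1.75) + (1.75)·(1.75) + (-0.25)·(-0.25) + (-3.25)·(-3.25)) / 3 = 16.75/3 = 5.5833
  s[X,Y] = ((1.75)·(-4) + (1.75)·(3) + (-0.25)·(0) + (-3.25)·(1)) / 3 = -5/3 = -1.6667
  s[Y,Y] = ((-4)·(-4) + (3)·(3) + (0)·(0) + (1)·(1)) / 3 = 26/3 = 8.6667
  Sample standard deviations s_i = √(s[i,i]):
  s(X) = √(5.5833) = 2.3629
  s(Y) = √(8.6667) = 2.9439

Step 3 — r_{ij} = s_{ij} / (s_i · s_j):
  r[X,X] = 1 (diagonal).
  r[X,Y] = -1.6667 / (2.3629 · 2.9439) = -1.6667 / 6.9562 = -0.2396
  r[Y,Y] = 1 (diagonal).

R is symmetric with unit diagonal. Assembling:

R = [[1, -0.2396],
 [-0.2396, 1]]


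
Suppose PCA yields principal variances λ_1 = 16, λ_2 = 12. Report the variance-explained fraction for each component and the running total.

Step 1 — total variance = trace(Sigma) = Σ λ_i = 16 + 12 = 28.

Step 2 — fraction explained by component i = λ_i / Σ λ:
  PC1: 16/28 = 0.5714
  PC2: 12/28 = 0.4286

Step 3 — cumulative fraction after k components = (λ_1 + ... + λ_k) / Σ λ:
  k = 1: 16/28 = 0.5714
  k = 2: (16 + 12)/28 = 28/28 = 1

Summary (fraction, with percent):

explained: PC1 0.5714 (57.14%), PC2 0.4286 (42.86%);  cumulative: 0.5714, 1


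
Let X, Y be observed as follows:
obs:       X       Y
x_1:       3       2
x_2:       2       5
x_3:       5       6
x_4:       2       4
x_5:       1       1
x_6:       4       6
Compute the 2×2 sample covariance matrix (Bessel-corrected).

Step 1 — column means:
  mean(X) = (3 + 2 + 5 + 2 + 1 + 4) / 6 = 17/6 = 2.8333
  mean(Y) = (2 + 5 + 6 + 4 + 1 + 6) / 6 = 24/6 = 4

Step 2 — sample covariance S[i,j] = (1/(n-1)) · Σ_k (x_{k,i} - mean_i) · (x_{k,j} - mean_j), with n-1 = 5.
  S[X,X] = ((0.1667)·(0.1667) + (-0.8333)·(-0.8333) + (2.1667)·(2.1667) + (-0.8333)·(-0.8333) + (-1.8333)·(-1.8333) + (1.1667)·(1.1667)) / 5 = 10.8333/5 = 2.1667
  S[X,Y] = ((0.1667)·(-2) + (-0.8333)·(1) + (2.1667)·(2) + (-0.8333)·(0) + (-1.8333)·(-3) + (1.1667)·(2)) / 5 = 11/5 = 2.2
  S[Y,Y] = ((-2)·(-2) + (1)·(1) + (2)·(2) + (0)·(0) + (-3)·(-3) + (2)·(2)) / 5 = 22/5 = 4.4

S is symmetric (S[j,i] = S[i,j]). Assembling:

S = [[2.1667, 2.2],
 [2.2, 4.4]]


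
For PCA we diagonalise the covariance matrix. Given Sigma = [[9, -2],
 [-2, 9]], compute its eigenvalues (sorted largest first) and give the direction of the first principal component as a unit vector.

Step 1 — characteristic polynomial of 2×2 Sigma:
  det(Sigma - λI) = λ² - trace · λ + det = 0.
  trace = 9 + 9 = 18, det = 9·9 - (-2)² = 77.
Step 2 — discriminant:
  Δ = trace² - 4·det = 324 - 308 = 16.
Step 3 — eigenvalues:
  λ = (trace ± √Δ)/2 = (18 ± 4)/2,
  λ_1 = 11,  λ_2 = 7.

Step 4 — unit eigenvector for λ_1: solve (Sigma - λ_1 I)v = 0. First row:
  (9 - 11)·v_x + (-2)·v_y = 0, i.e. (-2)·v_x + (-2)·v_y = 0,
  so v ∝ (b, λ_1 - a) = (-2, 2); multiply by -1 so the first entry is positive: u = (2, -2).
  ||u|| = √((2)² + (-2)²) = √(8) ≈ 2.8284,
  v_1 = u/||u|| ≈ (0.7071, -0.7071) (||v_1|| = 1).

λ_1 = 11,  λ_2 = 7;  v_1 ≈ (0.7071, -0.7071)


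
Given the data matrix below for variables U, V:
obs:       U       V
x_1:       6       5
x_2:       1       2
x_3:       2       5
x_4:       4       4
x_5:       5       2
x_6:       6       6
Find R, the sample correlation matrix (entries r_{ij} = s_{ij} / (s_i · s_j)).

Step 1 — column means:
  mean(U) = (6 + 1 + 2 + 4 + 5 + 6) / 6 = 24/6 = 4
  mean(V) = (5 + 2 + 5 + 4 + 2 + 6) / 6 = 24/6 = 4

Step 2 — sample variances and covariances s[i,j] = (1/(n-1)) · Σ_k (x_{k,i} - mean_i) · (x_{k,j} - mean_j), with n-1 = 5:
  s[U,U] = ((2)·(2) + (-3)·(-3) + (-2)·(-2) + (0)·(0) + (1)·(1) + (2)·(2)) / 5 = 22/5 = 4.4
  s[U,V] = ((2)·(1) + (-3)·(-2) + (-2)·(1) + (0)·(0) + (1)·(-2) + (2)·(2)) / 5 = 8/5 = 1.6
  s[V,V] = ((1)·(1) + (-2)·(-2) + (1)·(1) + (0)·(0) + (-2)·(-2) + (2)·(2)) / 5 = 14/5 = 2.8
  Sample standard deviations s_i = √(s[i,i]):
  s(U) = √(4.4) = 2.0976
  s(V) = √(2.8) = 1.6733

Step 3 — r_{ij} = s_{ij} / (s_i · s_j):
  r[U,U] = 1 (diagonal).
  r[U,V] = 1.6 / (2.0976 · 1.6733) = 1.6 / 3.51 = 0.4558
  r[V,V] = 1 (diagonal).

R is symmetric with unit diagonal. Assembling:

R = [[1, 0.4558],
 [0.4558, 1]]


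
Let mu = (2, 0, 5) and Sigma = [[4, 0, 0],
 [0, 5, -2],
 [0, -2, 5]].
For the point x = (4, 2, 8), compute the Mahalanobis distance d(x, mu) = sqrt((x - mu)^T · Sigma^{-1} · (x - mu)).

Step 1 — centre the observation: (x - mu) = (2, 2, 3).

Step 2 — invert Sigma (cofactor / det for 3×3, or solve directly):
  Sigma^{-1} = [[0.25, 0, 0],
 [0, 0.2381, 0.0952],
 [0, 0.0952, 0.2381]].

Step 3 — form the quadratic (x - mu)^T · Sigma^{-1} · (x - mu):
  Sigma^{-1} · (x - mu) = (0.5, 0.7619, 0.9048).
  (x - mu)^T · [Sigma^{-1} · (x - mu)] = (2)·(0.5) + (2)·(0.7619) + (3)·(0.9048) = 5.2381.

Step 4 — take square root: d = √(5.2381) ≈ 2.2887.

d(x, mu) = √(5.2381) ≈ 2.2887


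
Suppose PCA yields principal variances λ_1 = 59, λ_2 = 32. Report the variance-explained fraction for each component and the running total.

Step 1 — total variance = trace(Sigma) = Σ λ_i = 59 + 32 = 91.

Step 2 — fraction explained by component i = λ_i / Σ λ:
  PC1: 59/91 = 0.6484
  PC2: 32/91 = 0.3516

Step 3 — cumulative fraction after k components = (λ_1 + ... + λ_k) / Σ λ:
  k = 1: 59/91 = 0.6484
  k = 2: (59 + 32)/91 = 91/91 = 1

Summary (fraction, with percent):

explained: PC1 0.6484 (64.84%), PC2 0.3516 (35.16%);  cumulative: 0.6484, 1


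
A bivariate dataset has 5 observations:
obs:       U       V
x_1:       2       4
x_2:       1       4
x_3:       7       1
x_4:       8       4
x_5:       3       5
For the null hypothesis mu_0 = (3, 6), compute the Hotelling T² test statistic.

Step 1 — sample mean vector:
  mean(U) = (2 + 1 + 7 + 8 + 3) / 5 = 21/5 = 4.2
  mean(V) = (4 + 4 + 1 + 4 + 5) / 5 = 18/5 = 3.6
  x̄ = (4.2, 3.6),  deviation x̄ - mu_0 = (4.2, 3.6) - (3, 6) = (1.2, -2.4).

Step 2 — sample covariance matrix, S[i,j] = (1/(n-1)) · Σ_k (x_{k,i} - mean_i) · (x_{k,j} - mean_j), divisor n-1 = 4:
  S[U,U] = ((-2.2)·(-2.2) + (-3.2)·(-3.2) + (2.8)·(2.8) + (3.8)·(3.8) + (-1.2)·(-1.2)) / 4 = 38.8/4 = 9.7
  S[U,V] = ((-2.2)·(0.4) + (-3.2)·(0.4) + (2.8)·(-2.6) + (3.8)·(0.4) + (-1.2)·(1.4)) / 4 = -9.6/4 = -2.4
  S[V,V] = ((0.4)·(0.4) + (0.4)·(0.4) + (-2.6)·(-2.6) + (0.4)·(0.4) + (1.4)·(1.4)) / 4 = 9.2/4 = 2.3
  S = [[9.7, -2.4],
 [-2.4, 2.3]].

Step 3 — invert S. det(S) = 9.7·2.3 - (-2.4)² = 16.55.
  S^{-1} = (1/det) · [[d, -b], [-b, a]] = [[0.139, 0.145],
 [0.145, 0.5861]].

Step 4 — quadratic form (x̄ - mu_0)^T · S^{-1} · (x̄ - mu_0):
  S^{-1} · (x̄ - mu_0) = (-0.1813, -1.2326),
  (x̄ - mu_0)^T · [...] = (1.2)·(-0.1813) + (-2.4)·(-1.2326) = 2.7408.

Step 5 — scale by n: T² = 5 · 2.7408 = 13.7039.

T² ≈ 13.7039


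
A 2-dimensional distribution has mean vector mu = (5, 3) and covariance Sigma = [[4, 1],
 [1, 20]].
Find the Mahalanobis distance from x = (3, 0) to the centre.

Step 1 — centre the observation: (x - mu) = (-2, -3).

Step 2 — invert Sigma. det(Sigma) = 4·20 - (1)² = 79.
  Sigma^{-1} = (1/det) · [[d, -b], [-b, a]] = [[0.2532, -0.0127],
 [-0.0127, 0.0506]].

Step 3 — form the quadratic (x - mu)^T · Sigma^{-1} · (x - mu):
  Sigma^{-1} · (x - mu) = (-0.4684, -0.1266).
  (x - mu)^T · [Sigma^{-1} · (x - mu)] = (-2)·(-0.4684) + (-3)·(-0.1266) = 1.3165.

Step 4 — take square root: d = √(1.3165) ≈ 1.1474.

d(x, mu) = √(1.3165) ≈ 1.1474


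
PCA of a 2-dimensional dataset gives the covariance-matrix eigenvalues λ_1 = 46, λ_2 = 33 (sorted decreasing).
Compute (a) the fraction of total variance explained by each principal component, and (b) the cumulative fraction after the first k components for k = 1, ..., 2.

Step 1 — total variance = trace(Sigma) = Σ λ_i = 46 + 33 = 79.

Step 2 — fraction explained by component i = λ_i / Σ λ:
  PC1: 46/79 = 0.5823
  PC2: 33/79 = 0.4177

Step 3 — cumulative fraction after k components = (λ_1 + ... + λ_k) / Σ λ:
  k = 1: 46/79 = 0.5823
  k = 2: (46 + 33)/79 = 79/79 = 1

Summary (fraction, with percent):

explained: PC1 0.5823 (58.23%), PC2 0.4177 (41.77%);  cumulative: 0.5823, 1


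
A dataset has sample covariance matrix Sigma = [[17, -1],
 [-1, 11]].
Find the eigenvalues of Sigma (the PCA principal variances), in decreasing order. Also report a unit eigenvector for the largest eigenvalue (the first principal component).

Step 1 — characteristic polynomial of 2×2 Sigma:
  det(Sigma - λI) = λ² - trace · λ + det = 0.
  trace = 17 + 11 = 28, det = 17·11 - (-1)² = 186.
Step 2 — discriminant:
  Δ = trace² - 4·det = 784 - 744 = 40.
Step 3 — eigenvalues:
  λ = (trace ± √Δ)/2 = (28 ± 6.3246)/2,
  λ_1 = 17.1623,  λ_2 = 10.8377.

Step 4 — unit eigenvector for λ_1: solve (Sigma - λ_1 I)v = 0. First row:
  (17 - 17.1623)·v_x + (-1)·v_y = 0, i.e. (-0.1623)·v_x + (-1)·v_y = 0,
  so v ∝ (b, λ_1 - a) = (-1, 0.1623); multiply by -1 so the first entry is positive: u = (1, -0.1623).
  ||u|| = √((1)² + (-0.1623)²) = √(1.0263) ≈ 1.0131,
  v_1 = u/||u|| ≈ (0.9871, -0.1602) (||v_1|| = 1).

λ_1 = 17.1623,  λ_2 = 10.8377;  v_1 ≈ (0.9871, -0.1602)


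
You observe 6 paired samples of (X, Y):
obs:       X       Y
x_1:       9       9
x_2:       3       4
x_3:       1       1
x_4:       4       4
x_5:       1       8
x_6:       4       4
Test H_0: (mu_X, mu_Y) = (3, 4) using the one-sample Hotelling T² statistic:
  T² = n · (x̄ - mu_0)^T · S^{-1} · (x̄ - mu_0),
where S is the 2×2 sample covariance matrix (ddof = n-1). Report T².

Step 1 — sample mean vector:
  mean(X) = (9 + 3 + 1 + 4 + 1 + 4) / 6 = 22/6 = 3.6667
  mean(Y) = (9 + 4 + 1 + 4 + 8 + 4) / 6 = 30/6 = 5
  x̄ = (3.6667, 5),  deviation x̄ - mu_0 = (3.6667, 5) - (3, 4) = (0.6667, 1).

Step 2 — sample covariance matrix, S[i,j] = (1/(n-1)) · Σ_k (x_{k,i} - mean_i) · (x_{k,j} - mean_j), divisor n-1 = 5:
  S[X,X] = ((5.3333)·(5.3333) + (-0.6667)·(-0.6667) + (-2.6667)·(-2.6667) + (0.3333)·(0.3333) + (-2.6667)·(-2.6667) + (0.3333)·(0.3333)) / 5 = 43.3333/5 = 8.6667
  S[X,Y] = ((5.3333)·(4) + (-0.6667)·(-1) + (-2.6667)·(-4) + (0.3333)·(-1) + (-2.6667)·(3) + (0.3333)·(-1)) / 5 = 24/5 = 4.8
  S[Y,Y] = ((4)·(4) + (-1)·(-1) + (-4)·(-4) + (-1)·(-1) + (3)·(3) + (-1)·(-1)) / 5 = 44/5 = 8.8
  S = [[8.6667, 4.8],
 [4.8, 8.8]].

Step 3 — invert S. det(S) = 8.6667·8.8 - (4.8)² = 53.2267.
  S^{-1} = (1/det) · [[d, -b], [-b, a]] = [[0.1653, -0.0902],
 [-0.0902, 0.1628]].

Step 4 — quadratic form (x̄ - mu_0)^T · S^{-1} · (x̄ - mu_0):
  S^{-1} · (x̄ - mu_0) = (0.02, 0.1027),
  (x̄ - mu_0)^T · [...] = (0.6667)·(0.02) + (1)·(0.1027) = 0.1161.

Step 5 — scale by n: T² = 6 · 0.1161 = 0.6964.

T² ≈ 0.6964


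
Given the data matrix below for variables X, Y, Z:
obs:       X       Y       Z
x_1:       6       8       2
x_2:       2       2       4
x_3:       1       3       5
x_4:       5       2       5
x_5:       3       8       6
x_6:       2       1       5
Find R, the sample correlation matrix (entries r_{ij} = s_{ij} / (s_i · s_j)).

Step 1 — column means:
  mean(X) = (6 + 2 + 1 + 5 + 3 + 2) / 6 = 19/6 = 3.1667
  mean(Y) = (8 + 2 + 3 + 2 + 8 + 1) / 6 = 24/6 = 4
  mean(Z) = (2 + 4 + 5 + 5 + 6 + 5) / 6 = 27/6 = 4.5

Step 2 — sample variances and covariances s[i,j] = (1/(n-1)) · Σ_k (x_{k,i} - mean_i) · (x_{k,j} - mean_j), with n-1 = 5:
  s[X,X] = ((2.8333)·(2.8333) + (-1.1667)·(-1.1667) + (-2.1667)·(-2.1667) + (1.8333)·(1.8333) + (-0.1667)·(-0.1667) + (-1.1667)·(-1.1667)) / 5 = 18.8333/5 = 3.7667
  s[X,Y] = ((2.8333)·(4) + (-1.1667)·(-2) + (-2.1667)·(-1) + (1.8333)·(-2) + (-0.1667)·(4) + (-1.1667)·(-3)) / 5 = 15/5 = 3
  s[X,Z] = ((2.8333)·(-2.5) + (-1.1667)·(-0.5) + (-2.1667)·(0.5) + (1.8333)·(0.5) + (-0.1667)·(1.5) + (-1.1667)·(0.5)) / 5 = -7.5/5 = -1.5
  s[Y,Y] = ((4)·(4) + (-2)·(-2) + (-1)·(-1) + (-2)·(-2) + (4)·(4) + (-3)·(-3)) / 5 = 50/5 = 10
  s[Y,Z] = ((4)·(-2.5) + (-2)·(-0.5) + (-1)·(0.5) + (-2)·(0.5) + (4)·(1.5) + (-3)·(0.5)) / 5 = -6/5 = -1.2
  s[Z,Z] = ((-2.5)·(-2.5) + (-0.5)·(-0.5) + (0.5)·(0.5) + (0.5)·(0.5) + (1.5)·(1.5) + (0.5)·(0.5)) / 5 = 9.5/5 = 1.9
  Sample standard deviations s_i = √(s[i,i]):
  s(X) = √(3.7667) = 1.9408
  s(Y) = √(10) = 3.1623
  s(Z) = √(1.9) = 1.3784

Step 3 — r_{ij} = s_{ij} / (s_i · s_j):
  r[X,X] = 1 (diagonal).
  r[X,Y] = 3 / (1.9408 · 3.1623) = 3 / 6.1373 = 0.4888
  r[X,Z] = -1.5 / (1.9408 · 1.3784) = -1.5 / 2.6752 = -0.5607
  r[Y,Y] = 1 (diagonal).
  r[Y,Z] = -1.2 / (3.1623 · 1.3784) = -1.2 / 4.3589 = -0.2753
  r[Z,Z] = 1 (diagonal).

R is symmetric with unit diagonal. Assembling:

R = [[1, 0.4888, -0.5607],
 [0.4888, 1, -0.2753],
 [-0.5607, -0.2753, 1]]


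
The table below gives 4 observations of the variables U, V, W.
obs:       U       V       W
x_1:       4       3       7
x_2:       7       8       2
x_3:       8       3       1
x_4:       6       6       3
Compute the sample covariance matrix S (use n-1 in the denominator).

Step 1 — column means:
  mean(U) = (4 + 7 + 8 + 6) / 4 = 25/4 = 6.25
  mean(V) = (3 + 8 + 3 + 6) / 4 = 20/4 = 5
  mean(W) = (7 + 2 + 1 + 3) / 4 = 13/4 = 3.25

Step 2 — sample covariance S[i,j] = (1/(n-1)) · Σ_k (x_{k,i} - mean_i) · (x_{k,j} - mean_j), with n-1 = 3.
  S[U,U] = ((-2.25)·(-2.25) + (0.75)·(0.75) + (1.75)·(1.75) + (-0.25)·(-0.25)) / 3 = 8.75/3 = 2.9167
  S[U,V] = ((-2.25)·(-2) + (0.75)·(3) + (1.75)·(-2) + (-0.25)·(1)) / 3 = 3/3 = 1
  S[U,W] = ((-2.25)·(3.75) + (0.75)·(-1.25) + (1.75)·(-2.25) + (-0.25)·(-0.25)) / 3 = -13.25/3 = -4.4167
  S[V,V] = ((-2)·(-2) + (3)·(3) + (-2)·(-2) + (1)·(1)) / 3 = 18/3 = 6
  S[V,W] = ((-2)·(3.75) + (3)·(-1.25) + (-2)·(-2.25) + (1)·(-0.25)) / 3 = -7/3 = -2.3333
  S[W,W] = ((3.75)·(3.75) + (-1.25)·(-1.25) + (-2.25)·(-2.25) + (-0.25)·(-0.25)) / 3 = 20.75/3 = 6.9167

S is symmetric (S[j,i] = S[i,j]). Assembling:

S = [[2.9167, 1, -4.4167],
 [1, 6, -2.3333],
 [-4.4167, -2.3333, 6.9167]]


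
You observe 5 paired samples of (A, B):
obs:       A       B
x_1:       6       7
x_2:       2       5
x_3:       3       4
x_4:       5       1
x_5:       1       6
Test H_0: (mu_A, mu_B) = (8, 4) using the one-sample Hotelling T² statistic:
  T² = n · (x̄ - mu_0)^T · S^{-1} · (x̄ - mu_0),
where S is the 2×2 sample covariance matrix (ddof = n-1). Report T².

Step 1 — sample mean vector:
  mean(A) = (6 + 2 + 3 + 5 + 1) / 5 = 17/5 = 3.4
  mean(B) = (7 + 5 + 4 + 1 + 6) / 5 = 23/5 = 4.6
  x̄ = (3.4, 4.6),  deviation x̄ - mu_0 = (3.4, 4.6) - (8, 4) = (-4.6, 0.6).

Step 2 — sample covariance matrix, S[i,j] = (1/(n-1)) · Σ_k (x_{k,i} - mean_i) · (x_{k,j} - mean_j), divisor n-1 = 4:
  S[A,A] = ((2.6)·(2.6) + (-1.4)·(-1.4) + (-0.4)·(-0.4) + (1.6)·(1.6) + (-2.4)·(-2.4)) / 4 = 17.2/4 = 4.3
  S[A,B] = ((2.6)·(2.4) + (-1.4)·(0.4) + (-0.4)·(-0.6) + (1.6)·(-3.6) + (-2.4)·(1.4)) / 4 = -3.2/4 = -0.8
  S[B,B] = ((2.4)·(2.4) + (0.4)·(0.4) + (-0.6)·(-0.6) + (-3.6)·(-3.6) + (1.4)·(1.4)) / 4 = 21.2/4 = 5.3
  S = [[4.3, -0.8],
 [-0.8, 5.3]].

Step 3 — invert S. det(S) = 4.3·5.3 - (-0.8)² = 22.15.
  S^{-1} = (1/det) · [[d, -b], [-b, a]] = [[0.2393, 0.0361],
 [0.0361, 0.1941]].

Step 4 — quadratic form (x̄ - mu_0)^T · S^{-1} · (x̄ - mu_0):
  S^{-1} · (x̄ - mu_0) = (-1.079, -0.0497),
  (x̄ - mu_0)^T · [...] = (-4.6)·(-1.079) + (0.6)·(-0.0497) = 4.9336.

Step 5 — scale by n: T² = 5 · 4.9336 = 24.6682.

T² ≈ 24.6682


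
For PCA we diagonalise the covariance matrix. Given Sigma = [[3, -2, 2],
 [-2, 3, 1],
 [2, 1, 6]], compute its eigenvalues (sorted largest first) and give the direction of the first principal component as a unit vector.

Step 1 — characteristic polynomial p(λ) = det(λI - Sigma) = λ³ - tr·λ² + c_1·λ - det, where tr = trace, c_1 = sum of the principal 2×2 minors, det = det(Sigma):
  tr = 3 + 3 + 6 = 12,
  c_1 = (3·3 - (-2)²) + (3·6 - (2)²) + (3·6 - (1)²) = 5 + 14 + 17 = 36,
  det = 3·(3·6 - (1)²) - (-2)·((-2)·6 - (1)·(2)) + (2)·((-2)·(1) - 3·(2)) = 3·(17) - (-2)·(-14) + (2)·(-8) = 7.
  So p(λ) = λ³ - 12λ² + 36λ - 7.
Step 2 — look for an integer root (rational root theorem: any rational root is an integer divisor of 7). Testing λ = 7:
  p(7) = 343 - 588 + 252 - 7 = 0  ✓
  Dividing out (λ - 7): p(λ) = (λ - 7)(λ² - 5λ + 1).
Step 3 — remaining eigenvalues from the quadratic λ² - 5λ + 1 = 0:
  Δ = 5² - 4·1 = 25 - 4 = 21,  λ = (5 ± √21)/2 = (5 ± 4.5826)/2 ≈ 4.7913 or 0.2087.
  Sorted: λ_1 = 7,  λ_2 = 4.7913,  λ_3 = 0.2087  (check: sum = 12 = tr ✓).

Step 4 — unit eigenvector for λ_1 = 7: v spans the null space of (Sigma - λ_1 I), whose rows are
  r_1 = (-4, -2, 2),  r_2 = (-2, -4, 1),  r_3 = (2, 1, -1).
  v is orthogonal to every row, so take v ∝ r_1 × r_2 = ((-2)·(1) - (2)·(-4), (2)·(-2) - (-4)·(1), (-4)·(-4) - (-2)·(-2)) = (6, 0, 12).
  Rescale (divide by 6): u = (1, 0, 2).
  ||u|| = √((1)² + (0)² + (2)²) = √(5) ≈ 2.2361,  v_1 = u/||u|| ≈ (0.4472, 0, 0.8944) (||v_1|| = 1).

λ_1 = 7,  λ_2 = 4.7913,  λ_3 = 0.2087;  v_1 ≈ (0.4472, 0, 0.8944)


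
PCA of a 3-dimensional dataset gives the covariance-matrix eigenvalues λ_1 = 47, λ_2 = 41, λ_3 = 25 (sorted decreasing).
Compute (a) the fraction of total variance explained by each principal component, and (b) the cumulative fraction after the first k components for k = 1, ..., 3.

Step 1 — total variance = trace(Sigma) = Σ λ_i = 47 + 41 + 25 = 113.

Step 2 — fraction explained by component i = λ_i / Σ λ:
  PC1: 47/113 = 0.4159
  PC2: 41/113 = 0.3628
  PC3: 25/113 = 0.2212

Step 3 — cumulative fraction after k components = (λ_1 + ... + λ_k) / Σ λ:
  k = 1: 47/113 = 0.4159
  k = 2: (47 + 41)/113 = 88/113 = 0.7788
  k = 3: (47 + 41 + 25)/113 = 113/113 = 1

Summary (fraction, with percent):

explained: PC1 0.4159 (41.59%), PC2 0.3628 (36.28%), PC3 0.2212 (22.12%);  cumulative: 0.4159, 0.7788, 1


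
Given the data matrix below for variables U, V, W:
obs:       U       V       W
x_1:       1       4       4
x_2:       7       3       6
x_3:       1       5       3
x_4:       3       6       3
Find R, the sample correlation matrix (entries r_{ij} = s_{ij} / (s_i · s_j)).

Step 1 — column means:
  mean(U) = (1 + 7 + 1 + 3) / 4 = 12/4 = 3
  mean(V) = (4 + 3 + 5 + 6) / 4 = 18/4 = 4.5
  mean(W) = (4 + 6 + 3 + 3) / 4 = 16/4 = 4

Step 2 — sample variances and covariances s[i,j] = (1/(n-1)) · Σ_k (x_{k,i} - mean_i) · (x_{k,j} - mean_j), with n-1 = 3:
  s[U,U] = ((-2)·(-2) + (4)·(4) + (-2)·(-2) + (0)·(0)) / 3 = 24/3 = 8
  s[U,V] = ((-2)·(-0.5) + (4)·(-1.5) + (-2)·(0.5) + (0)·(1.5)) / 3 = -6/3 = -2
  s[U,W] = ((-2)·(0) + (4)·(2) + (-2)·(-1) + (0)·(-1)) / 3 = 10/3 = 3.3333
  s[V,V] = ((-0.5)·(-0.5) + (-1.5)·(-1.5) + (0.5)·(0.5) + (1.5)·(1.5)) / 3 = 5/3 = 1.6667
  s[V,W] = ((-0.5)·(0) + (-1.5)·(2) + (0.5)·(-1) + (1.5)·(-1)) / 3 = -5/3 = -1.6667
  s[W,W] = ((0)·(0) + (2)·(2) + (-1)·(-1) + (-1)·(-1)) / 3 = 6/3 = 2
  Sample standard deviations s_i = √(s[i,i]):
  s(U) = √(8) = 2.8284
  s(V) = √(1.6667) = 1.291
  s(W) = √(2) = 1.4142

Step 3 — r_{ij} = s_{ij} / (s_i · s_j):
  r[U,U] = 1 (diagonal).
  r[U,V] = -2 / (2.8284 · 1.291) = -2 / 3.6515 = -0.5477
  r[U,W] = 3.3333 / (2.8284 · 1.4142) = 3.3333 / 4 = 0.8333
  r[V,V] = 1 (diagonal).
  r[V,W] = -1.6667 / (1.291 · 1.4142) = -1.6667 / 1.8257 = -0.9129
  r[W,W] = 1 (diagonal).

R is symmetric with unit diagonal. Assembling:

R = [[1, -0.5477, 0.8333],
 [-0.5477, 1, -0.9129],
 [0.8333, -0.9129, 1]]


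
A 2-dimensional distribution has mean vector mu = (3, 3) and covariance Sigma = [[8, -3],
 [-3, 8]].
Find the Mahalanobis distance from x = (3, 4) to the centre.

Step 1 — centre the observation: (x - mu) = (0, 1).

Step 2 — invert Sigma. det(Sigma) = 8·8 - (-3)² = 55.
  Sigma^{-1} = (1/det) · [[d, -b], [-b, a]] = [[0.1455, 0.0545],
 [0.0545, 0.1455]].

Step 3 — form the quadratic (x - mu)^T · Sigma^{-1} · (x - mu):
  Sigma^{-1} · (x - mu) = (0.0545, 0.1455).
  (x - mu)^T · [Sigma^{-1} · (x - mu)] = (0)·(0.0545) + (1)·(0.1455) = 0.1455.

Step 4 — take square root: d = √(0.1455) ≈ 0.3814.

d(x, mu) = √(0.1455) ≈ 0.3814


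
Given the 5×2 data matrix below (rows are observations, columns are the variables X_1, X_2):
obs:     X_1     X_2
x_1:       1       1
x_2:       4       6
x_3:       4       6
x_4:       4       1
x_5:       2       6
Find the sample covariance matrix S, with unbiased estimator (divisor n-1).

Step 1 — column means:
  mean(X_1) = (1 + 4 + 4 + 4 + 2) / 5 = 15/5 = 3
  mean(X_2) = (1 + 6 + 6 + 1 + 6) / 5 = 20/5 = 4

Step 2 — sample covariance S[i,j] = (1/(n-1)) · Σ_k (x_{k,i} - mean_i) · (x_{k,j} - mean_j), with n-1 = 4.
  S[X_1,X_1] = ((-2)·(-2) + (1)·(1) + (1)·(1) + (1)·(1) + (-1)·(-1)) / 4 = 8/4 = 2
  S[X_1,X_2] = ((-2)·(-3) + (1)·(2) + (1)·(2) + (1)·(-3) + (-1)·(2)) / 4 = 5/4 = 1.25
  S[X_2,X_2] = ((-3)·(-3) + (2)·(2) + (2)·(2) + (-3)·(-3) + (2)·(2)) / 4 = 30/4 = 7.5

S is symmetric (S[j,i] = S[i,j]). Assembling:

S = [[2, 1.25],
 [1.25, 7.5]]


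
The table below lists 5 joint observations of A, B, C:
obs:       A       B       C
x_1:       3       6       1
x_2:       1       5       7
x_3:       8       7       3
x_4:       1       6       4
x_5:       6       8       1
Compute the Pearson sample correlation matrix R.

Step 1 — column means:
  mean(A) = (3 + 1 + 8 + 1 + 6) / 5 = 19/5 = 3.8
  mean(B) = (6 + 5 + 7 + 6 + 8) / 5 = 32/5 = 6.4
  mean(C) = (1 + 7 + 3 + 4 + 1) / 5 = 16/5 = 3.2

Step 2 — sample variances and covariances s[i,j] = (1/(n-1)) · Σ_k (x_{k,i} - mean_i) · (x_{k,j} - mean_j), with n-1 = 4:
  s[A,A] = ((-0.8)·(-0.8) + (-2.8)·(-2.8) + (4.2)·(4.2) + (-2.8)·(-2.8) + (2.2)·(2.2)) / 4 = 38.8/4 = 9.7
  s[A,B] = ((-0.8)·(-0.4) + (-2.8)·(-1.4) + (4.2)·(0.6) + (-2.8)·(-0.4) + (2.2)·(1.6)) / 4 = 11.4/4 = 2.85
  s[A,C] = ((-0.8)·(-2.2) + (-2.8)·(3.8) + (4.2)·(-0.2) + (-2.8)·(0.8) + (2.2)·(-2.2)) / 4 = -16.8/4 = -4.2
  s[B,B] = ((-0.4)·(-0.4) + (-1.4)·(-1.4) + (0.6)·(0.6) + (-0.4)·(-0.4) + (1.6)·(1.6)) / 4 = 5.2/4 = 1.3
  s[B,C] = ((-0.4)·(-2.2) + (-1.4)·(3.8) + (0.6)·(-0.2) + (-0.4)·(0.8) + (1.6)·(-2.2)) / 4 = -8.4/4 = -2.1
  s[C,C] = ((-2.2)·(-2.2) + (3.8)·(3.8) + (-0.2)·(-0.2) + (0.8)·(0.8) + (-2.2)·(-2.2)) / 4 = 24.8/4 = 6.2
  Sample standard deviations s_i = √(s[i,i]):
  s(A) = √(9.7) = 3.1145
  s(B) = √(1.3) = 1.1402
  s(C) = √(6.2) = 2.49

Step 3 — r_{ij} = s_{ij} / (s_i · s_j):
  r[A,A] = 1 (diagonal).
  r[A,B] = 2.85 / (3.1145 · 1.1402) = 2.85 / 3.5511 = 0.8026
  r[A,C] = -4.2 / (3.1145 · 2.49) = -4.2 / 7.755 = -0.5416
  r[B,B] = 1 (diagonal).
  r[B,C] = -2.1 / (1.1402 · 2.49) = -2.1 / 2.839 = -0.7397
  r[C,C] = 1 (diagonal).

R is symmetric with unit diagonal. Assembling:

R = [[1, 0.8026, -0.5416],
 [0.8026, 1, -0.7397],
 [-0.5416, -0.7397, 1]]


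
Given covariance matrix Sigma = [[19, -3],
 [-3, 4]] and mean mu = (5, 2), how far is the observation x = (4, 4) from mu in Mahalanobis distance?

Step 1 — centre the observation: (x - mu) = (-1, 2).

Step 2 — invert Sigma. det(Sigma) = 19·4 - (-3)² = 67.
  Sigma^{-1} = (1/det) · [[d, -b], [-b, a]] = [[0.0597, 0.0448],
 [0.0448, 0.2836]].

Step 3 — form the quadratic (x - mu)^T · Sigma^{-1} · (x - mu):
  Sigma^{-1} · (x - mu) = (0.0299, 0.5224).
  (x - mu)^T · [Sigma^{-1} · (x - mu)] = (-1)·(0.0299) + (2)·(0.5224) = 1.0149.

Step 4 — take square root: d = √(1.0149) ≈ 1.0074.

d(x, mu) = √(1.0149) ≈ 1.0074


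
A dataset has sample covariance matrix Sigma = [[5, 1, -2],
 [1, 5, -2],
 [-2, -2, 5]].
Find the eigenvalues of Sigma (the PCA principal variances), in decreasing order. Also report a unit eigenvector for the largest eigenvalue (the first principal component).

Step 1 — characteristic polynomial p(λ) = det(λI - Sigma) = λ³ - tr·λ² + c_1·λ - det, where tr = trace, c_1 = sum of the principal 2×2 minors, det = det(Sigma):
  tr = 5 + 5 + 5 = 15,
  c_1 = (5·5 - (1)²) + (5·5 - (-2)²) + (5·5 - (-2)²) = 24 + 21 + 21 = 66,
  det = 5·(5·5 - (-2)²) - (1)·((1)·5 - (-2)·(-2)) + (-2)·((1)·(-2) - 5·(-2)) = 5·(21) - (1)·(1) + (-2)·(8) = 88.
  So p(λ) = λ³ - 15λ² + 66λ - 88.
Step 2 — look for an integer root (rational root theorem: any rational root is an integer divisor of 88). Testing λ = 4:
  p(4) = 64 - 240 + 264 - 88 = 0  ✓
  Dividing out (λ - 4): p(λ) = (λ - 4)(λ² - 11λ + 22).
Step 3 — remaining eigenvalues from the quadratic λ² - 11λ + 22 = 0:
  Δ = 11² - 4·22 = 121 - 88 = 33,  λ = (11 ± √33)/2 = (11 ± 5.7446)/2 ≈ 8.3723 or 2.6277.
  Sorted: λ_1 = 8.3723,  λ_2 = 4,  λ_3 = 2.6277  (check: sum = 15 = tr ✓).

Step 4 — unit eigenvector for λ_1 ≈ 8.3723: v spans the null space of (Sigma - λ_1 I), whose rows are
  r_1 = (-3.3723, 1, -2),  r_2 = (1, -3.3723, -2),  r_3 = (-2, -2, -3.3723).
  v is orthogonal to every row, so take v ∝ r_1 × r_2 = ((1)·(-2) - (-2)·(-3.3723), (-2)·(1) - (-3.3723)·(-2), (-3.3723)·(-3.3723) - (1)·(1)) ≈ (-8.7446, -8.7446, 10.3723).
  Rescale (multiply by -1 so the first nonzero entry is positive): u = (8.7446, 8.7446, -10.3723).
  ||u|| = √((8.7446)² + (8.7446)² + (-10.3723)²) = √(260.519) ≈ 16.1406,  v_1 = u/||u|| ≈ (0.5418, 0.5418, -0.6426) (||v_1|| = 1).

λ_1 = 8.3723,  λ_2 = 4,  λ_3 = 2.6277;  v_1 ≈ (0.5418, 0.5418, -0.6426)


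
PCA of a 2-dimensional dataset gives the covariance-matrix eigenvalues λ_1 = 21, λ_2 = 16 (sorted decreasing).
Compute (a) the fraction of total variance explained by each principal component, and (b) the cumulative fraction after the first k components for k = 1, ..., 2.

Step 1 — total variance = trace(Sigma) = Σ λ_i = 21 + 16 = 37.

Step 2 — fraction explained by component i = λ_i / Σ λ:
  PC1: 21/37 = 0.5676
  PC2: 16/37 = 0.4324

Step 3 — cumulative fraction after k components = (λ_1 + ... + λ_k) / Σ λ:
  k = 1: 21/37 = 0.5676
  k = 2: (21 + 16)/37 = 37/37 = 1

Summary (fraction, with percent):

explained: PC1 0.5676 (56.76%), PC2 0.4324 (43.24%);  cumulative: 0.5676, 1


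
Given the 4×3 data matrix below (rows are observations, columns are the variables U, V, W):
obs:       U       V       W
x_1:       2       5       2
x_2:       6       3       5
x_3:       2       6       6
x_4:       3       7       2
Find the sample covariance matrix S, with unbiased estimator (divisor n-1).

Step 1 — column means:
  mean(U) = (2 + 6 + 2 + 3) / 4 = 13/4 = 3.25
  mean(V) = (5 + 3 + 6 + 7) / 4 = 21/4 = 5.25
  mean(W) = (2 + 5 + 6 + 2) / 4 = 15/4 = 3.75

Step 2 — sample covariance S[i,j] = (1/(n-1)) · Σ_k (x_{k,i} - mean_i) · (x_{k,j} - mean_j), with n-1 = 3.
  S[U,U] = ((-1.25)·(-1.25) + (2.75)·(2.75) + (-1.25)·(-1.25) + (-0.25)·(-0.25)) / 3 = 10.75/3 = 3.5833
  S[U,V] = ((-1.25)·(-0.25) + (2.75)·(-2.25) + (-1.25)·(0.75) + (-0.25)·(1.75)) / 3 = -7.25/3 = -2.4167
  S[U,W] = ((-1.25)·(-1.75) + (2.75)·(1.25) + (-1.25)·(2.25) + (-0.25)·(-1.75)) / 3 = 3.25/3 = 1.0833
  S[V,V] = ((-0.25)·(-0.25) + (-2.25)·(-2.25) + (0.75)·(0.75) + (1.75)·(1.75)) / 3 = 8.75/3 = 2.9167
  S[V,W] = ((-0.25)·(-1.75) + (-2.25)·(1.25) + (0.75)·(2.25) + (1.75)·(-1.75)) / 3 = -3.75/3 = -1.25
  S[W,W] = ((-1.75)·(-1.75) + (1.25)·(1.25) + (2.25)·(2.25) + (-1.75)·(-1.75)) / 3 = 12.75/3 = 4.25

S is symmetric (S[j,i] = S[i,j]). Assembling:

S = [[3.5833, -2.4167, 1.0833],
 [-2.4167, 2.9167, -1.25],
 [1.0833, -1.25, 4.25]]


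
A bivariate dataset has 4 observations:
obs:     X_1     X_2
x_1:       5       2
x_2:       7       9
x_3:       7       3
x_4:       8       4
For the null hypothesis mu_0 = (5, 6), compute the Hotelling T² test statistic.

Step 1 — sample mean vector:
  mean(X_1) = (5 + 7 + 7 + 8) / 4 = 27/4 = 6.75
  mean(X_2) = (2 + 9 + 3 + 4) / 4 = 18/4 = 4.5
  x̄ = (6.75, 4.5),  deviation x̄ - mu_0 = (6.75, 4.5) - (5, 6) = (1.75, -1.5).

Step 2 — sample covariance matrix, S[i,j] = (1/(n-1)) · Σ_k (x_{k,i} - mean_i) · (x_{k,j} - mean_j), divisor n-1 = 3:
  S[X_1,X_1] = ((-1.75)·(-1.75) + (0.25)·(0.25) + (0.25)·(0.25) + (1.25)·(1.25)) / 3 = 4.75/3 = 1.5833
  S[X_1,X_2] = ((-1.75)·(-2.5) + (0.25)·(4.5) + (0.25)·(-1.5) + (1.25)·(-0.5)) / 3 = 4.5/3 = 1.5
  S[X_2,X_2] = ((-2.5)·(-2.5) + (4.5)·(4.5) + (-1.5)·(-1.5) + (-0.5)·(-0.5)) / 3 = 29/3 = 9.6667
  S = [[1.5833, 1.5],
 [1.5, 9.6667]].

Step 3 — invert S. det(S) = 1.5833·9.6667 - (1.5)² = 13.0556.
  S^{-1} = (1/det) · [[d, -b], [-b, a]] = [[0.7404, -0.1149],
 [-0.1149, 0.1213]].

Step 4 — quadratic form (x̄ - mu_0)^T · S^{-1} · (x̄ - mu_0):
  S^{-1} · (x̄ - mu_0) = (1.4681, -0.383),
  (x̄ - mu_0)^T · [...] = (1.75)·(1.4681) + (-1.5)·(-0.383) = 3.1436.

Step 5 — scale by n: T² = 4 · 3.1436 = 12.5745.

T² ≈ 12.5745


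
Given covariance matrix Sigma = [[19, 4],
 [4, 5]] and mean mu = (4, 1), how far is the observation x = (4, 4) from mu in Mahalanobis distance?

Step 1 — centre the observation: (x - mu) = (0, 3).

Step 2 — invert Sigma. det(Sigma) = 19·5 - (4)² = 79.
  Sigma^{-1} = (1/det) · [[d, -b], [-b, a]] = [[0.0633, -0.0506],
 [-0.0506, 0.2405]].

Step 3 — form the quadratic (x - mu)^T · Sigma^{-1} · (x - mu):
  Sigma^{-1} · (x - mu) = (-0.1519, 0.7215).
  (x - mu)^T · [Sigma^{-1} · (x - mu)] = (0)·(-0.1519) + (3)·(0.7215) = 2.1646.

Step 4 — take square root: d = √(2.1646) ≈ 1.4712.

d(x, mu) = √(2.1646) ≈ 1.4712


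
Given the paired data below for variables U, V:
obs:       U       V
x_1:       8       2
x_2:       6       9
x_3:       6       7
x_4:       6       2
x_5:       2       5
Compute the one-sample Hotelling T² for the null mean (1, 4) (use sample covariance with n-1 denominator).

Step 1 — sample mean vector:
  mean(U) = (8 + 6 + 6 + 6 + 2) / 5 = 28/5 = 5.6
  mean(V) = (2 + 9 + 7 + 2 + 5) / 5 = 25/5 = 5
  x̄ = (5.6, 5),  deviation x̄ - mu_0 = (5.6, 5) - (1, 4) = (4.6, 1).

Step 2 — sample covariance matrix, S[i,j] = (1/(n-1)) · Σ_k (x_{k,i} - mean_i) · (x_{k,j} - mean_j), divisor n-1 = 4:
  S[U,U] = ((2.4)·(2.4) + (0.4)·(0.4) + (0.4)·(0.4) + (0.4)·(0.4) + (-3.6)·(-3.6)) / 4 = 19.2/4 = 4.8
  S[U,V] = ((2.4)·(-3) + (0.4)·(4) + (0.4)·(2) + (0.4)·(-3) + (-3.6)·(0)) / 4 = -6/4 = -1.5
  S[V,V] = ((-3)·(-3) + (4)·(4) + (2)·(2) + (-3)·(-3) + (0)·(0)) / 4 = 38/4 = 9.5
  S = [[4.8, -1.5],
 [-1.5, 9.5]].

Step 3 — invert S. det(S) = 4.8·9.5 - (-1.5)² = 43.35.
  S^{-1} = (1/det) · [[d, -b], [-b, a]] = [[0.2191, 0.0346],
 [0.0346, 0.1107]].

Step 4 — quadratic form (x̄ - mu_0)^T · S^{-1} · (x̄ - mu_0):
  S^{-1} · (x̄ - mu_0) = (1.0427, 0.2699),
  (x̄ - mu_0)^T · [...] = (4.6)·(1.0427) + (1)·(0.2699) = 5.0662.

Step 5 — scale by n: T² = 5 · 5.0662 = 25.331.

T² ≈ 25.331


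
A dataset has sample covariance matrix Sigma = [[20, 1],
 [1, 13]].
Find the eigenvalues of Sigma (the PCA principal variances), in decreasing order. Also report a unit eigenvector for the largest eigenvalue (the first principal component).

Step 1 — characteristic polynomial of 2×2 Sigma:
  det(Sigma - λI) = λ² - trace · λ + det = 0.
  trace = 20 + 13 = 33, det = 20·13 - (1)² = 259.
Step 2 — discriminant:
  Δ = trace² - 4·det = 1089 - 1036 = 53.
Step 3 — eigenvalues:
  λ = (trace ± √Δ)/2 = (33 ± 7.2801)/2,
  λ_1 = 20.1401,  λ_2 = 12.8599.

Step 4 — unit eigenvector for λ_1: solve (Sigma - λ_1 I)v = 0. First row:
  (20 - 20.1401)·v_x + (1)·v_y = 0, i.e. (-0.1401)·v_x + (1)·v_y = 0,
  so v ∝ (b, λ_1 - a) = (1, 0.1401) = u.
  ||u|| = √((1)² + (0.1401)²) = √(1.0196) ≈ 1.0098,
  v_1 = u/||u|| ≈ (0.9903, 0.1387) (||v_1|| = 1).

λ_1 = 20.1401,  λ_2 = 12.8599;  v_1 ≈ (0.9903, 0.1387)


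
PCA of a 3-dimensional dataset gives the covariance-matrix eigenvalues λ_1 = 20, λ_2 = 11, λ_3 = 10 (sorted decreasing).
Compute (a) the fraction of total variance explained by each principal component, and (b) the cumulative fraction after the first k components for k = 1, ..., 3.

Step 1 — total variance = trace(Sigma) = Σ λ_i = 20 + 11 + 10 = 41.

Step 2 — fraction explained by component i = λ_i / Σ λ:
  PC1: 20/41 = 0.4878
  PC2: 11/41 = 0.2683
  PC3: 10/41 = 0.2439

Step 3 — cumulative fraction after k components = (λ_1 + ... + λ_k) / Σ λ:
  k = 1: 20/41 = 0.4878
  k = 2: (20 + 11)/41 = 31/41 = 0.7561
  k = 3: (20 + 11 + 10)/41 = 41/41 = 1

Summary (fraction, with percent):

explained: PC1 0.4878 (48.78%), PC2 0.2683 (26.83%), PC3 0.2439 (24.39%);  cumulative: 0.4878, 0.7561, 1


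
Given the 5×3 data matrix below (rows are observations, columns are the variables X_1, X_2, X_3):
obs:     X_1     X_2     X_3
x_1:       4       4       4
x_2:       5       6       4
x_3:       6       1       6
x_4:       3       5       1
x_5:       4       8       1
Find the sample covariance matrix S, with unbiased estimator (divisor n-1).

Step 1 — column means:
  mean(X_1) = (4 + 5 + 6 + 3 + 4) / 5 = 22/5 = 4.4
  mean(X_2) = (4 + 6 + 1 + 5 + 8) / 5 = 24/5 = 4.8
  mean(X_3) = (4 + 4 + 6 + 1 + 1) / 5 = 16/5 = 3.2

Step 2 — sample covariance S[i,j] = (1/(n-1)) · Σ_k (x_{k,i} - mean_i) · (x_{k,j} - mean_j), with n-1 = 4.
  S[X_1,X_1] = ((-0.4)·(-0.4) + (0.6)·(0.6) + (1.6)·(1.6) + (-1.4)·(-1.4) + (-0.4)·(-0.4)) / 4 = 5.2/4 = 1.3
  S[X_1,X_2] = ((-0.4)·(-0.8) + (0.6)·(1.2) + (1.6)·(-3.8) + (-1.4)·(0.2) + (-0.4)·(3.2)) / 4 = -6.6/4 = -1.65
  S[X_1,X_3] = ((-0.4)·(0.8) + (0.6)·(0.8) + (1.6)·(2.8) + (-1.4)·(-2.2) + (-0.4)·(-2.2)) / 4 = 8.6/4 = 2.15
  S[X_2,X_2] = ((-0.8)·(-0.8) + (1.2)·(1.2) + (-3.8)·(-3.8) + (0.2)·(0.2) + (3.2)·(3.2)) / 4 = 26.8/4 = 6.7
  S[X_2,X_3] = ((-0.8)·(0.8) + (1.2)·(0.8) + (-3.8)·(2.8) + (0.2)·(-2.2) + (3.2)·(-2.2)) / 4 = -17.8/4 = -4.45
  S[X_3,X_3] = ((0.8)·(0.8) + (0.8)·(0.8) + (2.8)·(2.8) + (-2.2)·(-2.2) + (-2.2)·(-2.2)) / 4 = 18.8/4 = 4.7

S is symmetric (S[j,i] = S[i,j]). Assembling:

S = [[1.3, -1.65, 2.15],
 [-1.65, 6.7, -4.45],
 [2.15, -4.45, 4.7]]


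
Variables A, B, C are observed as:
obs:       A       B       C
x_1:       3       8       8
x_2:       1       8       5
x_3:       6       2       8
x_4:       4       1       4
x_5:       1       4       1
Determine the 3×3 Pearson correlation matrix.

Step 1 — column means:
  mean(A) = (3 + 1 + 6 + 4 + 1) / 5 = 15/5 = 3
  mean(B) = (8 + 8 + 2 + 1 + 4) / 5 = 23/5 = 4.6
  mean(C) = (8 + 5 + 8 + 4 + 1) / 5 = 26/5 = 5.2

Step 2 — sample variances and covariances s[i,j] = (1/(n-1)) · Σ_k (x_{k,i} - mean_i) · (x_{k,j} - mean_j), with n-1 = 4:
  s[A,A] = ((0)·(0) + (-2)·(-2) + (3)·(3) + (1)·(1) + (-2)·(-2)) / 4 = 18/4 = 4.5
  s[A,B] = ((0)·(3.4) + (-2)·(3.4) + (3)·(-2.6) + (1)·(-3.6) + (-2)·(-0.6)) / 4 = -17/4 = -4.25
  s[A,C] = ((0)·(2.8) + (-2)·(-0.2) + (3)·(2.8) + (1)·(-1.2) + (-2)·(-4.2)) / 4 = 16/4 = 4
  s[B,B] = ((3.4)·(3.4) + (3.4)·(3.4) + (-2.6)·(-2.6) + (-3.6)·(-3.6) + (-0.6)·(-0.6)) / 4 = 43.2/4 = 10.8
  s[B,C] = ((3.4)·(2.8) + (3.4)·(-0.2) + (-2.6)·(2.8) + (-3.6)·(-1.2) + (-0.6)·(-4.2)) / 4 = 8.4/4 = 2.1
  s[C,C] = ((2.8)·(2.8) + (-0.2)·(-0.2) + (2.8)·(2.8) + (-1.2)·(-1.2) + (-4.2)·(-4.2)) / 4 = 34.8/4 = 8.7
  Sample standard deviations s_i = √(s[i,i]):
  s(A) = √(4.5) = 2.1213
  s(B) = √(10.8) = 3.2863
  s(C) = √(8.7) = 2.9496

Step 3 — r_{ij} = s_{ij} / (s_i · s_j):
  r[A,A] = 1 (diagonal).
  r[A,B] = -4.25 / (2.1213 · 3.2863) = -4.25 / 6.9714 = -0.6096
  r[A,C] = 4 / (2.1213 · 2.9496) = 4 / 6.257 = 0.6393
  r[B,B] = 1 (diagonal).
  r[B,C] = 2.1 / (3.2863 · 2.9496) = 2.1 / 9.6933 = 0.2166
  r[C,C] = 1 (diagonal).

R is symmetric with unit diagonal. Assembling:

R = [[1, -0.6096, 0.6393],
 [-0.6096, 1, 0.2166],
 [0.6393, 0.2166, 1]]
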